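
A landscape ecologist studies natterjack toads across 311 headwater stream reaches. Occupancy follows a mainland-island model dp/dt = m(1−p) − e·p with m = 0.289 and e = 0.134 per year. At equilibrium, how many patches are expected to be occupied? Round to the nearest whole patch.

212

p* = m/(m+e) = 0.289/0.4230 = 0.6832.
Expected occupied patches = N × p* = 311 × 0.6832 = 212.48 ≈ 212.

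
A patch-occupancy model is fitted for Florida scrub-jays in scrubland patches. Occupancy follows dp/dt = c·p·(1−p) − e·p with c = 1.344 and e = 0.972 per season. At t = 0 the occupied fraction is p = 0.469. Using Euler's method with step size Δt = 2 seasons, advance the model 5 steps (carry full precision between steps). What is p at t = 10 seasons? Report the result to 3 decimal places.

Update rule: p ← p + [c·p·(1−p) − e·p]·Δt with Δt = 2.
p: 0.46900 → 0.22668  (Δp = -0.24232)
p: 0.22668 → 0.25721  (Δp = +0.03053)
p: 0.25721 → 0.27074  (Δp = +0.01353)
p: 0.27074 → 0.27514  (Δp = +0.00440)
p: 0.27514 → 0.27636  (Δp = +0.00122)

0.276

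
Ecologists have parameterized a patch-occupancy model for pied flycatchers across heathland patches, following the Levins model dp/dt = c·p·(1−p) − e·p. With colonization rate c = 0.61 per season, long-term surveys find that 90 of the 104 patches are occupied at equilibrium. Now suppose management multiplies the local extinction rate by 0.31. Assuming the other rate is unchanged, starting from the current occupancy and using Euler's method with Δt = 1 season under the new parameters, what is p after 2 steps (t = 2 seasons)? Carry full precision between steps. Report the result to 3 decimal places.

Observed p* = 90/104 = 0.86538.
Balance c(1−p*) = e gives e = 0.61×(1 − 0.86538) = 0.08212.
Starting from p₀ = 0.86538; update p ← p + (dp/dt)·Δt with the new parameters.
t = 1: p = 0.86538 + (+0.04903) = 0.91442
t = 2: p = 0.91442 + (+0.02446) = 0.93888

0.939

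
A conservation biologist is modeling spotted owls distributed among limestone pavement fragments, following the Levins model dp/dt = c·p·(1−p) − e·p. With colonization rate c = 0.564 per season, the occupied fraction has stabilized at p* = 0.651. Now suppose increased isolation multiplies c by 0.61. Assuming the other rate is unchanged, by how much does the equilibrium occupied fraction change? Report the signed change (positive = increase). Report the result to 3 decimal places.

Balance c(1−p*) = e gives e = 0.564×(1 − 0.65100) = 0.19684.
New p* = 1 − e/c = 1 − 0.19684/0.34404 = 0.42786.
Δp* = 0.42786 − 0.65100 = -0.22314.

-0.223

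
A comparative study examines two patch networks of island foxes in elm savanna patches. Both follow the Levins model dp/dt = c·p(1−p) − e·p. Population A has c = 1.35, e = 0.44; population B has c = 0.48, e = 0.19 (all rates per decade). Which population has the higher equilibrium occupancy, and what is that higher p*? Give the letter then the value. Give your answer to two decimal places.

A, 0.67

A: p*_A = 1 − 0.44/1.35 = 0.6741.
B: p*_B = 1 − 0.19/0.48 = 0.6042.
A is higher at 0.6741.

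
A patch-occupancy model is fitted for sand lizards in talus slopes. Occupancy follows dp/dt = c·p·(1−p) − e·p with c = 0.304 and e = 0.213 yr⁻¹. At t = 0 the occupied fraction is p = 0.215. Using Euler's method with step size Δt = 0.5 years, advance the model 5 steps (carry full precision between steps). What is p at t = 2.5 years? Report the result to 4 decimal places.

0.2282

Update rule: p ← p + [c·p·(1−p) − e·p]·Δt with Δt = 0.5.
p: 0.21500 → 0.21776  (Δp = +0.00276)
p: 0.21776 → 0.22046  (Δp = +0.00270)
p: 0.22046 → 0.22310  (Δp = +0.00264)
p: 0.22310 → 0.22569  (Δp = +0.00259)
p: 0.22569 → 0.22821  (Δp = +0.00253)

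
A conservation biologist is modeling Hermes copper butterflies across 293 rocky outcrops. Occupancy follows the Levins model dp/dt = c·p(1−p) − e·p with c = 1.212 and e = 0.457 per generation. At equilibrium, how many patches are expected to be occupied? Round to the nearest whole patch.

p* = 1 − e/c = 1 − 0.457/1.212 = 0.6229.
Expected occupied patches = N × p* = 293 × 0.6229 = 182.52 ≈ 183.

183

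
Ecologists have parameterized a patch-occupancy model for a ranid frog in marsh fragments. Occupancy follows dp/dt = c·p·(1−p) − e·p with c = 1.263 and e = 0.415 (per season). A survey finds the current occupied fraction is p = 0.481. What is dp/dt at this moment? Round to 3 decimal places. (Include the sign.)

0.116

Colonization term: c·p·(1−p) = 1.263×0.481×0.5190 = 0.31529.
Extinction term: e·p = 0.19961.
dp/dt = 0.31529 − 0.19961 = 0.11568.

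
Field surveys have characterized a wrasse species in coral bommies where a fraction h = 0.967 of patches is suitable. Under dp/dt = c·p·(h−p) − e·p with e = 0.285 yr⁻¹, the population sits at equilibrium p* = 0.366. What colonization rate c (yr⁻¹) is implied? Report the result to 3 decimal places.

At equilibrium c(h−p*) = e, so c = e/(h−p*).
c = 0.285/(0.967 − 0.366) = 0.285/0.6010 = 0.4742.

0.474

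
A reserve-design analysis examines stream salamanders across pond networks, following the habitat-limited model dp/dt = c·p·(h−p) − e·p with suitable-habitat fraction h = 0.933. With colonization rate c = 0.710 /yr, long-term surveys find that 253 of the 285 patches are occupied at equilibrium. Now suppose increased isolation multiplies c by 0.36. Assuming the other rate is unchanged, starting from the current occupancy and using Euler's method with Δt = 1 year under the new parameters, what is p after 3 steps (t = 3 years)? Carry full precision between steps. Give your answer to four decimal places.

0.8450

Observed p* = 253/285 = 0.88772.
Balance c(h−p*) = e gives e = 0.710×(0.933 − 0.88772) = 0.03215.
Starting from p₀ = 0.88772; update p ← p + (dp/dt)·Δt with the new parameters.
p: 0.88772 → 0.86945  (Δp = -0.01827)
p: 0.86945 → 0.85562  (Δp = -0.01383)
p: 0.85562 → 0.84504  (Δp = -0.01059)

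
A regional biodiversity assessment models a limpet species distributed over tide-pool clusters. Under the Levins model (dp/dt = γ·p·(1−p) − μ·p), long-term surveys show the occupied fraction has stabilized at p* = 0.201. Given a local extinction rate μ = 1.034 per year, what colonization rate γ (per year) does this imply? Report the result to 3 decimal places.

At equilibrium γ(1−p*) = μ, so γ = μ/(1−p*).
γ = 1.034/(1 − 0.201) = 1.034/0.7990 = 1.2941.

1.294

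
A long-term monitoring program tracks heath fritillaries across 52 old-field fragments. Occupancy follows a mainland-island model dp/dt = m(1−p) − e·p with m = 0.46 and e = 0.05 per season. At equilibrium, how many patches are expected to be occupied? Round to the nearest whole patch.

47

p* = m/(m+e) = 0.46/0.5100 = 0.9020.
Expected occupied patches = N × p* = 52 × 0.9020 = 46.90 ≈ 47.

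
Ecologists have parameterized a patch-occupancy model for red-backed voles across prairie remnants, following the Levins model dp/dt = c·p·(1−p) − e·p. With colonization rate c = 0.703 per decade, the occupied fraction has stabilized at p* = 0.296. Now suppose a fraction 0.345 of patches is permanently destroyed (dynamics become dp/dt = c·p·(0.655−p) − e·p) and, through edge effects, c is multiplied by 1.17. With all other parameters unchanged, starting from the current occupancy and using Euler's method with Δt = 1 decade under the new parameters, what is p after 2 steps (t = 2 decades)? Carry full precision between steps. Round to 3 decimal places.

0.201

Balance c(1−p*) = e gives e = 0.703×(1 − 0.29600) = 0.49491.
Starting from p₀ = 0.29600; update p ← p + (dp/dt)·Δt with the new parameters.
t = 1: p = 0.29600 + (-0.05909) = 0.23691
t = 2: p = 0.23691 + (-0.03578) = 0.20113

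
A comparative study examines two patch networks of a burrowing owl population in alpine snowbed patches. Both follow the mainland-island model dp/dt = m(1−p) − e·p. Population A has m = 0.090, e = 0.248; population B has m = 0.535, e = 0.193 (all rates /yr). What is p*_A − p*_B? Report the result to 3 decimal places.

A: p*_A = m/(m+e) = 0.090/0.3380 = 0.2663.
B: p*_B = 0.535/0.7280 = 0.7349.
p*_A − p*_B = 0.2663 − 0.7349 = -0.4686.

-0.469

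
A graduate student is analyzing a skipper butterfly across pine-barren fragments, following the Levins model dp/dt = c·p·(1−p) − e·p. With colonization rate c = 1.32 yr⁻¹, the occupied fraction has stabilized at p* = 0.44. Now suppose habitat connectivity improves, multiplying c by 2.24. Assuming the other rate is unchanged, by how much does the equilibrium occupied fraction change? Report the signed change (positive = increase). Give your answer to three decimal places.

Balance c(1−p*) = e gives e = 1.32×(1 − 0.44000) = 0.73920.
New p* = 1 − e/c = 1 − 0.73920/2.95680 = 0.75000.
Δp* = 0.75000 − 0.44000 = +0.31000.

0.310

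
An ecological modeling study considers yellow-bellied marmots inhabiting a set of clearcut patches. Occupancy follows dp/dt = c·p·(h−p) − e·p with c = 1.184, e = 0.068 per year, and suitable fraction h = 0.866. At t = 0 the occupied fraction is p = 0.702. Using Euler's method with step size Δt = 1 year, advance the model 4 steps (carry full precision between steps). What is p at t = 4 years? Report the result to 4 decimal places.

Update rule: p ← p + [c·p·(h−p) − e·p]·Δt with Δt = 1.
step 1: Δp = +0.08858, p = 0.79058
step 2: Δp = +0.01684, p = 0.80742
step 3: Δp = +0.00110, p = 0.80852
step 4: Δp = +0.00005, p = 0.80857

0.8086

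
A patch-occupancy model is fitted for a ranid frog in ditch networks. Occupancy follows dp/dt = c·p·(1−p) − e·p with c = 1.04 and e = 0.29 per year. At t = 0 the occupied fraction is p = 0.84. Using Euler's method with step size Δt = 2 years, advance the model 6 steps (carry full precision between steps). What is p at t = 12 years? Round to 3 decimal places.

0.723

Update rule: p ← p + [c·p·(1−p) − e·p]·Δt with Δt = 2.
p: 0.84000 → 0.63235  (Δp = -0.20765)
p: 0.63235 → 0.74915  (Δp = +0.11680)
p: 0.74915 → 0.70552  (Δp = -0.04363)
p: 0.70552 → 0.72846  (Δp = +0.02294)
p: 0.72846 → 0.71739  (Δp = -0.01107)
p: 0.71739 → 0.72301  (Δp = +0.00562)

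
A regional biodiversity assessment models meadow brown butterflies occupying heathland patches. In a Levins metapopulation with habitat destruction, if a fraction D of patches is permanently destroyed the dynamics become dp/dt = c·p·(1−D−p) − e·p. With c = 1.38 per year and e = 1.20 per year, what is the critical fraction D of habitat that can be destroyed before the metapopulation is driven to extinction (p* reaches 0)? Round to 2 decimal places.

The nontrivial equilibrium is p* = (1−D) − e/c; extinction occurs when this hits zero.
So D_crit = 1 − e/c = 1 − 1.20/1.38 = 1 − 0.8696 = 0.1304.
Note this equals the original equilibrium occupancy — the Levins extinction-debt result.

0.13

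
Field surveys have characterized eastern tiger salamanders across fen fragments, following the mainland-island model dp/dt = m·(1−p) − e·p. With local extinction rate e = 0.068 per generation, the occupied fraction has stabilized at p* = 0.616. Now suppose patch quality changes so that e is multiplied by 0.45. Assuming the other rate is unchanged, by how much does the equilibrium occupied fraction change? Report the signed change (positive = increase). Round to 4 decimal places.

Balance m(1−p*) = e·p* gives m = e·p*/(1−p*) = 0.068×0.61600/0.38400 = 0.10908.
New p* = m/(m+e) = 0.10908/(0.10908+0.03060) = 0.78093.
Δp* = 0.78093 − 0.61600 = +0.16493.

0.1649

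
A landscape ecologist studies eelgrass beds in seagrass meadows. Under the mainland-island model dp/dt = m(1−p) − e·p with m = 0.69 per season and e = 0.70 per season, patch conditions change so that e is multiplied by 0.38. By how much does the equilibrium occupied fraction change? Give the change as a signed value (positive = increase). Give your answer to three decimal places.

Before: p* = 0.69/(0.69+0.70) = 0.4964.
After: m = 0.69, e = 0.266; p* = 0.69/0.9560 = 0.7218.
Δp* = 0.7218 − 0.4964 = +0.2254.

0.225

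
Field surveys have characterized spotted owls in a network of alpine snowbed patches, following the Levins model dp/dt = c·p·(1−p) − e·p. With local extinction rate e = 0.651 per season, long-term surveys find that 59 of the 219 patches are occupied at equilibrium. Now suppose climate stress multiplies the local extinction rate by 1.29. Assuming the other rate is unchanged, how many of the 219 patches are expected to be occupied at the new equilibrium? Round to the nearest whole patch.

Observed p* = 59/219 = 0.26941.
Balance c(1−p*) = e gives c = e/(1 − 0.26941) = 0.651/0.73059 = 0.89106.
New p* = 1 − e/c = 1 − 0.83979/0.89106 = 0.05754.
Expected occupied = 219 × 0.05754 = 12.60 ≈ 13.

13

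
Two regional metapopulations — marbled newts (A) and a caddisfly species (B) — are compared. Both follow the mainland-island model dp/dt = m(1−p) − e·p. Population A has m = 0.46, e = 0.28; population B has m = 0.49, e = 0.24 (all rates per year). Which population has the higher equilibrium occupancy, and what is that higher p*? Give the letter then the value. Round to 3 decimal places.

B, 0.671

A: p*_A = m/(m+e) = 0.46/0.7400 = 0.6216.
B: p*_B = 0.49/0.7300 = 0.6712.
B is higher at 0.6712.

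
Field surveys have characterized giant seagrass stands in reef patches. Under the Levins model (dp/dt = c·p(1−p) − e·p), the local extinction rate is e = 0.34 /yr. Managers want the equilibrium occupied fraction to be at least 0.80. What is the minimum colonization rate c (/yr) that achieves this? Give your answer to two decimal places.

p* = 1 − e/c ≥ 0.80 requires e/c ≤ 0.2000, i.e. c ≥ e/0.2000.
c_min = 0.34/0.2000 = 1.7000.

1.70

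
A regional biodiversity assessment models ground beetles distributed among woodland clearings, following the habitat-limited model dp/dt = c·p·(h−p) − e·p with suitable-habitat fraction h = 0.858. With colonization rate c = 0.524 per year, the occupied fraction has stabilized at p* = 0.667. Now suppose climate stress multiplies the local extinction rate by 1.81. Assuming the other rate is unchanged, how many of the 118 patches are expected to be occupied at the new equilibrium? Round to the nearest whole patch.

60

Balance c(h−p*) = e gives e = 0.524×(0.858 − 0.66700) = 0.10008.
New p* = 0.858 − e/c = 0.858 − 0.18114/0.52400 = 0.51231.
Expected occupied = 118 × 0.51231 = 60.45 ≈ 60.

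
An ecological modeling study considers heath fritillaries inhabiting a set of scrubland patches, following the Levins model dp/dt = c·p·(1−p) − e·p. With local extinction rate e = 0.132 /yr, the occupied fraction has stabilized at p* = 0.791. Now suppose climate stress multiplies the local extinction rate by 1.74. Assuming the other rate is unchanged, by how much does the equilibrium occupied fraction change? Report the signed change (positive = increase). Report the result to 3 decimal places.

Balance c(1−p*) = e gives c = e/(1 − 0.79100) = 0.132/0.20900 = 0.63158.
New p* = 1 − e/c = 1 − 0.22968/0.63158 = 0.63634.
Δp* = 0.63634 − 0.79100 = -0.15466.

-0.155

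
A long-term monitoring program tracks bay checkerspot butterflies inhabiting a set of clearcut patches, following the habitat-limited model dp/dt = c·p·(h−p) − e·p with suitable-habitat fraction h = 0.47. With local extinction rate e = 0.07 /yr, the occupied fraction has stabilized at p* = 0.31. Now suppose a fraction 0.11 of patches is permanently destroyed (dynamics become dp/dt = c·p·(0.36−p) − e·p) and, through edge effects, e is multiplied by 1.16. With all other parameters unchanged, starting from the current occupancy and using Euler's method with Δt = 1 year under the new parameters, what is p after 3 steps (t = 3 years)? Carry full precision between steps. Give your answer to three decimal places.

0.264

Balance c(h−p*) = e gives c = e/(0.47 − 0.31000) = 0.07/0.16000 = 0.43750.
Starting from p₀ = 0.31000; update p ← p + (dp/dt)·Δt with the new parameters.
t = 1: p = 0.31000 + (-0.01839) = 0.29161
t = 2: p = 0.29161 + (-0.01495) = 0.27666
t = 3: p = 0.27666 + (-0.01238) = 0.26428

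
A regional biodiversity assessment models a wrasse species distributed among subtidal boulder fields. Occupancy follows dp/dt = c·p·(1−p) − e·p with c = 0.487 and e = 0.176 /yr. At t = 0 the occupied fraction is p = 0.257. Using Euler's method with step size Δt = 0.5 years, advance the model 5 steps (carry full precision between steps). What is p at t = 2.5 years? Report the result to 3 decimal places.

0.379

Update rule: p ← p + [c·p·(1−p) − e·p]·Δt with Δt = 0.5.
  1  |  dp/dt·Δt = +0.023881  |  p_1 = 0.280881
  2  |  dp/dt·Δt = +0.024466  |  p_2 = 0.305347
  3  |  dp/dt·Δt = +0.024778  |  p_3 = 0.330125
  4  |  dp/dt·Δt = +0.024797  |  p_4 = 0.354922
  5  |  dp/dt·Δt = +0.024517  |  p_5 = 0.379439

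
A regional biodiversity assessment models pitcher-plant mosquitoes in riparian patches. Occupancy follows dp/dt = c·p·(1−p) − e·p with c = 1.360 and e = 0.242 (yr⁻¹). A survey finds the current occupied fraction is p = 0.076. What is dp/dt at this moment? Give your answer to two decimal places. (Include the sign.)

0.08

Colonization term: c·p·(1−p) = 1.360×0.076×0.9240 = 0.09550.
Extinction term: e·p = 0.01839.
dp/dt = 0.09550 − 0.01839 = 0.07711.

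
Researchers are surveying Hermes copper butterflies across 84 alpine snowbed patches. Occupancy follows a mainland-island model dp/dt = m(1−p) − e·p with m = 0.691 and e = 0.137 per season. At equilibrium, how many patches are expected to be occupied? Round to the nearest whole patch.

p* = m/(m+e) = 0.691/0.8280 = 0.8345.
Expected occupied patches = N × p* = 84 × 0.8345 = 70.10 ≈ 70.

70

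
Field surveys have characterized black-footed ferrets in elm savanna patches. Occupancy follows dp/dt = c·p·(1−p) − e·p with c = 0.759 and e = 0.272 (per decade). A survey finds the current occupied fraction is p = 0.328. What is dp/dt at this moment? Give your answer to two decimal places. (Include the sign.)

Colonization term: c·p·(1−p) = 0.759×0.328×0.6720 = 0.16730.
Extinction term: e·p = 0.08922.
dp/dt = 0.16730 − 0.08922 = 0.07808.

0.08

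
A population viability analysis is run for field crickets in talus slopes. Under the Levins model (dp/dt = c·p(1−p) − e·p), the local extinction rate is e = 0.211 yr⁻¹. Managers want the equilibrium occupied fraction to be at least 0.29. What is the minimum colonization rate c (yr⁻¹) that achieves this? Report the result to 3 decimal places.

p* = 1 − e/c ≥ 0.29 requires e/c ≤ 0.7100, i.e. c ≥ e/0.7100.
c_min = 0.211/0.7100 = 0.2972.

0.297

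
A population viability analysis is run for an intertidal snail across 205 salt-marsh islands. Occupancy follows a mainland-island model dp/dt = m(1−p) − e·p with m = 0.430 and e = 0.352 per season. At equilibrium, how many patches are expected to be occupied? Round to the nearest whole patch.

p* = m/(m+e) = 0.430/0.7820 = 0.5499.
Expected occupied patches = N × p* = 205 × 0.5499 = 112.72 ≈ 113.

113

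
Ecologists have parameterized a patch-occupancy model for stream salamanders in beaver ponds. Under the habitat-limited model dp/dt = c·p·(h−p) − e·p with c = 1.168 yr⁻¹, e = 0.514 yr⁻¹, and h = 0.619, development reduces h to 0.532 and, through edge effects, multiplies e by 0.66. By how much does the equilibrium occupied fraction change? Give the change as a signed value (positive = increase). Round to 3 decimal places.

0.063

Before: p* = h − e/c = 0.619 − 0.514/1.168 = 0.619 − 0.4401 = 0.1789.
After: c = 1.168, e = 0.33924, h = 0.532; p* = 0.532 − 0.33924/1.168 = 0.2416.
Δp* = 0.2416 − 0.1789 = +0.0626.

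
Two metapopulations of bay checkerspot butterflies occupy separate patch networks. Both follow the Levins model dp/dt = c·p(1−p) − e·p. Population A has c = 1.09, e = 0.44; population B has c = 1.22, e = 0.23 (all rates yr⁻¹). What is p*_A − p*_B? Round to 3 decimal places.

A: p*_A = 1 − 0.44/1.09 = 0.5963.
B: p*_B = 1 − 0.23/1.22 = 0.8115.
p*_A − p*_B = 0.5963 − 0.8115 = -0.2151.

-0.215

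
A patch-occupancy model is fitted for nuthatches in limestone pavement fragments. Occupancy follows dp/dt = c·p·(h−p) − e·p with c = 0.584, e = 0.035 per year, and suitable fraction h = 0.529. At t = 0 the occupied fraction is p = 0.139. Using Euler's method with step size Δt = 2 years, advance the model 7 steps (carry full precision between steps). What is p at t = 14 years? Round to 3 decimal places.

0.456

Update rule: p ← p + [c·p·(h−p) − e·p]·Δt with Δt = 2.
  1  |  dp/dt·Δt = +0.053587  |  p_1 = 0.192587
  2  |  dp/dt·Δt = +0.062192  |  p_2 = 0.254780
  3  |  dp/dt·Δt = +0.063769  |  p_3 = 0.318548
  4  |  dp/dt·Δt = +0.056003  |  p_4 = 0.374551
  5  |  dp/dt·Δt = +0.041349  |  p_5 = 0.415900
  6  |  dp/dt·Δt = +0.025828  |  p_6 = 0.441728
  7  |  dp/dt·Δt = +0.014106  |  p_7 = 0.455834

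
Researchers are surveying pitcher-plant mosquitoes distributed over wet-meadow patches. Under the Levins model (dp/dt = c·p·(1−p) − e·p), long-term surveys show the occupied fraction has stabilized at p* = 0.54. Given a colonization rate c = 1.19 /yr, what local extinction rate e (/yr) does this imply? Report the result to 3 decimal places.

0.547

At equilibrium c(1−p*) = e.
e = 1.19 × (1 − 0.54) = 1.19 × 0.4600 = 0.5474.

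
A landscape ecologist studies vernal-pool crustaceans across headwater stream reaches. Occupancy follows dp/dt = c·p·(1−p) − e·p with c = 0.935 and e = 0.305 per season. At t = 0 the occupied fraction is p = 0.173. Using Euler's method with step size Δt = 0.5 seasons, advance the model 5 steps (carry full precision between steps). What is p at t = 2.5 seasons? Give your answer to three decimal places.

0.415

Update rule: p ← p + [c·p·(1−p) − e·p]·Δt with Δt = 0.5.
  1  |  dp/dt·Δt = +0.040503  |  p_1 = 0.213503
  2  |  dp/dt·Δt = +0.045943  |  p_2 = 0.259446
  3  |  dp/dt·Δt = +0.050257  |  p_3 = 0.309703
  4  |  dp/dt·Δt = +0.052716  |  p_4 = 0.362419
  5  |  dp/dt·Δt = +0.052757  |  p_5 = 0.415176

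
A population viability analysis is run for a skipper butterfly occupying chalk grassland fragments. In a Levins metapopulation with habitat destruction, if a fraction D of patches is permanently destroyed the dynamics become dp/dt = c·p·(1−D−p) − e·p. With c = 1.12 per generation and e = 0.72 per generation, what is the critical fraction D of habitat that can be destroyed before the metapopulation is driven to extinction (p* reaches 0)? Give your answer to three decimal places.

0.357

The nontrivial equilibrium is p* = (1−D) − e/c; extinction occurs when this hits zero.
So D_crit = 1 − e/c = 1 − 0.72/1.12 = 1 − 0.6429 = 0.3571.
Note this equals the original equilibrium occupancy — the Levins extinction-debt result.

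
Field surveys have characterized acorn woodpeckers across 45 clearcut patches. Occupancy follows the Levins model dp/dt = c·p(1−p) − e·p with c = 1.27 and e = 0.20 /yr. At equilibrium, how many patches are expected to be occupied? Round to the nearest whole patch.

p* = 1 − e/c = 1 − 0.20/1.27 = 0.8425.
Expected occupied patches = N × p* = 45 × 0.8425 = 37.91 ≈ 38.

38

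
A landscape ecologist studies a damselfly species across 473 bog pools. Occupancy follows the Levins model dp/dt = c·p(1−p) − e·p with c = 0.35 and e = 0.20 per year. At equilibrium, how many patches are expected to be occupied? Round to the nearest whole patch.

203

p* = 1 − e/c = 1 − 0.20/0.35 = 0.4286.
Expected occupied patches = N × p* = 473 × 0.4286 = 202.71 ≈ 203.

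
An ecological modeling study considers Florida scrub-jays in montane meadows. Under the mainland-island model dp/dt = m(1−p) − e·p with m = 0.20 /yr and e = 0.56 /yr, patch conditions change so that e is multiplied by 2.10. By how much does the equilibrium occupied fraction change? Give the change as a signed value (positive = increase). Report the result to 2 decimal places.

-0.12

Before: p* = 0.20/(0.20+0.56) = 0.2632.
After: m = 0.2, e = 1.176; p* = 0.2/1.3760 = 0.1453.
Δp* = 0.1453 − 0.2632 = -0.1178.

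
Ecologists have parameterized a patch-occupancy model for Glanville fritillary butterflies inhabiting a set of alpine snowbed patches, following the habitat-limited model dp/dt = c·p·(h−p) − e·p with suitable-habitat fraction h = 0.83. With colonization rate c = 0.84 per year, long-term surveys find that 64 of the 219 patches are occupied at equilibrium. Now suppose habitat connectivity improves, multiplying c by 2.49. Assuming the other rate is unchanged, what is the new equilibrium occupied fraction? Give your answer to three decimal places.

0.614

Observed p* = 64/219 = 0.29224.
Balance c(h−p*) = e gives e = 0.84×(0.83 − 0.29224) = 0.45172.
New p* = 0.83 − e/c = 0.83 − 0.45172/2.09160 = 0.61403.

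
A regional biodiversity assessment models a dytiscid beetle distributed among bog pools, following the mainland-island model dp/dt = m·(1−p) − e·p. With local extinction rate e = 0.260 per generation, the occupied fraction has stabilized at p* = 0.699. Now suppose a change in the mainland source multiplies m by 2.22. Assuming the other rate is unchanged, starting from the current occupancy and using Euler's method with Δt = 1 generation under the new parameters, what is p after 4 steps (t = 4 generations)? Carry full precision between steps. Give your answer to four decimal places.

0.8195

Balance m(1−p*) = e·p* gives m = e·p*/(1−p*) = 0.260×0.69900/0.30100 = 0.60379.
Starting from p₀ = 0.69900; update p ← p + (dp/dt)·Δt with the new parameters.
  1  |  dp/dt·Δt = +0.221723  |  p_1 = 0.920723
  2  |  dp/dt·Δt = -0.133124  |  p_2 = 0.787599
  3  |  dp/dt·Δt = +0.079929  |  p_3 = 0.867527
  4  |  dp/dt·Δt = -0.047990  |  p_4 = 0.819538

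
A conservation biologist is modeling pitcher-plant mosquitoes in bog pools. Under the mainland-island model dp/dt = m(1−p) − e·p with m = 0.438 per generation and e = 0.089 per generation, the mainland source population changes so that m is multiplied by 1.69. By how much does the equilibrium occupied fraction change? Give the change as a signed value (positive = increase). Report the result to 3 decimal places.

0.062

Before: p* = 0.438/(0.438+0.089) = 0.8311.
After: m = 0.74022, e = 0.089; p* = 0.74022/0.8292 = 0.8927.
Δp* = 0.8927 − 0.8311 = +0.0616.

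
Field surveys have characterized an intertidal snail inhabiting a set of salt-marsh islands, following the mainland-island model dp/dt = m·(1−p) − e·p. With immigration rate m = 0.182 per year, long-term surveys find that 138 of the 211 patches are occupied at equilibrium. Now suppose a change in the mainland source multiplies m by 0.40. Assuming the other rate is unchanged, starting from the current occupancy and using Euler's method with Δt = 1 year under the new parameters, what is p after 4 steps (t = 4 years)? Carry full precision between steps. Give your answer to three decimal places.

0.537

Observed p* = 138/211 = 0.65403.
Balance m(1−p*) = e·p* gives e = m(1−p*)/p* = 0.182×0.34597/0.65403 = 0.09628.
Starting from p₀ = 0.65403; update p ← p + (dp/dt)·Δt with the new parameters.
p: 0.65403 → 0.61625  (Δp = -0.03778)
p: 0.61625 → 0.58486  (Δp = -0.03139)
p: 0.58486 → 0.55877  (Δp = -0.02608)
p: 0.55877 → 0.53710  (Δp = -0.02167)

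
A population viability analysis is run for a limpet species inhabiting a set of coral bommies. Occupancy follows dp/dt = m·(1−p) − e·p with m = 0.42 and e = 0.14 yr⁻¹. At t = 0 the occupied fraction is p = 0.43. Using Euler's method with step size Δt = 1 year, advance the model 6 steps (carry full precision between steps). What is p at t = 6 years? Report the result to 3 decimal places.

Update rule: p ← p + [m·(1−p) − e·p]·Δt with Δt = 1.
step 1: Δp = +0.17920, p = 0.60920
step 2: Δp = +0.07885, p = 0.68805
step 3: Δp = +0.03469, p = 0.72274
step 4: Δp = +0.01526, p = 0.73801
step 5: Δp = +0.00672, p = 0.74472
step 6: Δp = +0.00296, p = 0.74768

0.748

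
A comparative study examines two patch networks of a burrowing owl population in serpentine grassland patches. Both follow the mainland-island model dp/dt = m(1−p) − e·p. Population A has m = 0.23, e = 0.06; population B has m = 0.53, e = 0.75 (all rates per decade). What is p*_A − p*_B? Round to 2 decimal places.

A: p*_A = m/(m+e) = 0.23/0.2900 = 0.7931.
B: p*_B = 0.53/1.2800 = 0.4141.
p*_A − p*_B = 0.7931 − 0.4141 = 0.3790.

0.38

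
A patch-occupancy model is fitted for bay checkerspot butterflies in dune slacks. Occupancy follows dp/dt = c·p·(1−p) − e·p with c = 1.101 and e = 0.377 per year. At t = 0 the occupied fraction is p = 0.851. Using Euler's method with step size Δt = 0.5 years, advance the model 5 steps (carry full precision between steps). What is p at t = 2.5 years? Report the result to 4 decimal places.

0.6716

Update rule: p ← p + [c·p·(1−p) − e·p]·Δt with Δt = 0.5.
  1  |  dp/dt·Δt = -0.090611  |  p_1 = 0.760389
  2  |  dp/dt·Δt = -0.043034  |  p_2 = 0.717356
  3  |  dp/dt·Δt = -0.023604  |  p_3 = 0.693752
  4  |  dp/dt·Δt = -0.013813  |  p_4 = 0.679939
  5  |  dp/dt·Δt = -0.008368  |  p_5 = 0.671571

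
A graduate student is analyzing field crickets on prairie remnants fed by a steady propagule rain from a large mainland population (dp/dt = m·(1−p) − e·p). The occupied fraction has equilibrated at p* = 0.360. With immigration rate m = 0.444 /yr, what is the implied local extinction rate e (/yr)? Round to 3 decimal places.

0.789

At equilibrium m(1−p*) = e·p*, so e = m(1−p*)/p*.
e = 0.444 × 0.6400 / 0.360 = 0.7893.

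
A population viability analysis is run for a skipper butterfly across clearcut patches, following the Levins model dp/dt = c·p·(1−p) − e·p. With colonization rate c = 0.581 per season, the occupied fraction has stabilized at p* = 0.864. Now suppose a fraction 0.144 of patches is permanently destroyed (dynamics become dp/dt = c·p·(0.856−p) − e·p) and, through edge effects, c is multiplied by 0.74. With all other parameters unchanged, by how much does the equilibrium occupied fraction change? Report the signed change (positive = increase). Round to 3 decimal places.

Balance c(1−p*) = e gives e = 0.581×(1 − 0.86400) = 0.07902.
New p* = 0.856 − e/c = 0.856 − 0.07902/0.42994 = 0.67221.
Δp* = 0.67221 − 0.86400 = -0.19179.

-0.192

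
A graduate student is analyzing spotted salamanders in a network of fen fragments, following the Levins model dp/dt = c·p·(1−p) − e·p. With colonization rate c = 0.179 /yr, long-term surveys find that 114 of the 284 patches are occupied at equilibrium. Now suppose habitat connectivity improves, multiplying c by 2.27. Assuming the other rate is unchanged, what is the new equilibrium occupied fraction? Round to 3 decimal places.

0.736

Observed p* = 114/284 = 0.40141.
Balance c(1−p*) = e gives e = 0.179×(1 − 0.40141) = 0.10715.
New p* = 1 − e/c = 1 − 0.10715/0.40633 = 0.73630.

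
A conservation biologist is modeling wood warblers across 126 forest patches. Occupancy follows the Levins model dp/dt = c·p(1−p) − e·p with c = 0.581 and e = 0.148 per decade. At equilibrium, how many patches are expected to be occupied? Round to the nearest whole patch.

p* = 1 − e/c = 1 − 0.148/0.581 = 0.7453.
Expected occupied patches = N × p* = 126 × 0.7453 = 93.90 ≈ 94.

94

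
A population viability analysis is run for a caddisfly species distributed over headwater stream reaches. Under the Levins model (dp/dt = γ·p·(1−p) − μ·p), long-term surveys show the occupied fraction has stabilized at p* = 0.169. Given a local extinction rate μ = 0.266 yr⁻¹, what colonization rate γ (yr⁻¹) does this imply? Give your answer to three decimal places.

0.320

At equilibrium γ(1−p*) = μ, so γ = μ/(1−p*).
γ = 0.266/(1 − 0.169) = 0.266/0.8310 = 0.3201.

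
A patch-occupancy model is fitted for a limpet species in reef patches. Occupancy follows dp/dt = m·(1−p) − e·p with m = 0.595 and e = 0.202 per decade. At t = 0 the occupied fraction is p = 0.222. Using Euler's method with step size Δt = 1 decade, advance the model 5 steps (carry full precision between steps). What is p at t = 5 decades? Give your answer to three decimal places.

0.746

Update rule: p ← p + [m·(1−p) − e·p]·Δt with Δt = 1.
p: 0.22200 → 0.64007  (Δp = +0.41807)
p: 0.64007 → 0.72493  (Δp = +0.08487)
p: 0.72493 → 0.74216  (Δp = +0.01723)
p: 0.74216 → 0.74566  (Δp = +0.00350)
p: 0.74566 → 0.74637  (Δp = +0.00071)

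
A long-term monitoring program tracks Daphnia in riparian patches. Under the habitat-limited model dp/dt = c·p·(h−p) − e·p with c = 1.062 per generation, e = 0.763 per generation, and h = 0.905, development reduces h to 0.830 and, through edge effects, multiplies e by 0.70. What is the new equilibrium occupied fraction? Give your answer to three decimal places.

Before: p* = h − e/c = 0.905 − 0.763/1.062 = 0.905 − 0.7185 = 0.1865.
After: c = 1.062, e = 0.5341, h = 0.830; p* = 0.830 − 0.5341/1.062 = 0.3271.

0.327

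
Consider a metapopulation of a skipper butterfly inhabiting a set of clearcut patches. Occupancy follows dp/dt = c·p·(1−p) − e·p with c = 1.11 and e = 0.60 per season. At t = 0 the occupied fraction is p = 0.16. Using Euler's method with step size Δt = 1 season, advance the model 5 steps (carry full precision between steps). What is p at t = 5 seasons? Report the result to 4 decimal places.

Update rule: p ← p + [c·p·(1−p) − e·p]·Δt with Δt = 1.
p: 0.16000 → 0.21318  (Δp = +0.05318)
p: 0.21318 → 0.27146  (Δp = +0.05828)
p: 0.27146 → 0.32811  (Δp = +0.05665)
p: 0.32811 → 0.37595  (Δp = +0.04784)
p: 0.37595 → 0.41080  (Δp = +0.03485)

0.4108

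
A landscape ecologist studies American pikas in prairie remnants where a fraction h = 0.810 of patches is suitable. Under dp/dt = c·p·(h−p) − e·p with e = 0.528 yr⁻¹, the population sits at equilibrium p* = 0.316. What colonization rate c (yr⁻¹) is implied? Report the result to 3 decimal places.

At equilibrium c(h−p*) = e, so c = e/(h−p*).
c = 0.528/(0.810 − 0.316) = 0.528/0.4940 = 1.0688.

1.069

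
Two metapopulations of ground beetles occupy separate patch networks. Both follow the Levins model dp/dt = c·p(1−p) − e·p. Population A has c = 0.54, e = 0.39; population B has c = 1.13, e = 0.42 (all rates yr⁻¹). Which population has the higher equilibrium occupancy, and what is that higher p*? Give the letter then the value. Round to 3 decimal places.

B, 0.628

A: p*_A = 1 − 0.39/0.54 = 0.2778.
B: p*_B = 1 − 0.42/1.13 = 0.6283.
B is higher at 0.6283.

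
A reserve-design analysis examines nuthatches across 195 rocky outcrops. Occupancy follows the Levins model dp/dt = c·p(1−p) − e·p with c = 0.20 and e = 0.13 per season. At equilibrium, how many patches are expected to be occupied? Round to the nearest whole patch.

p* = 1 − e/c = 1 − 0.13/0.20 = 0.3500.
Expected occupied patches = N × p* = 195 × 0.3500 = 68.25 ≈ 68.

68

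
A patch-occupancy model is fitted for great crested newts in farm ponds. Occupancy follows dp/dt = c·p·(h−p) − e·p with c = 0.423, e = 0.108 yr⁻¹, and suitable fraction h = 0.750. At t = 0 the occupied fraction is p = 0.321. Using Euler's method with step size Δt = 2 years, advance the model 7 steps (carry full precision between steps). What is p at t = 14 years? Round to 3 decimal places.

Update rule: p ← p + [c·p·(h−p) − e·p]·Δt with Δt = 2.
  1  |  dp/dt·Δt = +0.047166  |  p_1 = 0.368166
  2  |  dp/dt·Δt = +0.039405  |  p_2 = 0.407571
  3  |  dp/dt·Δt = +0.030036  |  p_3 = 0.437607
  4  |  dp/dt·Δt = +0.021130  |  p_4 = 0.458737
  5  |  dp/dt·Δt = +0.013950  |  p_5 = 0.472686
  6  |  dp/dt·Δt = +0.008795  |  p_6 = 0.481482
  7  |  dp/dt·Δt = +0.005376  |  p_7 = 0.486858

0.487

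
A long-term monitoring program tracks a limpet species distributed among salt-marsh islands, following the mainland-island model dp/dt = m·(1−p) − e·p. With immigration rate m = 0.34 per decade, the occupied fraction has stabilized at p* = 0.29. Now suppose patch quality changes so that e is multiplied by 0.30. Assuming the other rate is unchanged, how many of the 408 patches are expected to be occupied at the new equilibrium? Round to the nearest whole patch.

Balance m(1−p*) = e·p* gives e = m(1−p*)/p* = 0.34×0.71000/0.29000 = 0.83241.
New p* = m/(m+e) = 0.34000/(0.34000+0.24972) = 0.57654.
Expected occupied = 408 × 0.57654 = 235.23 ≈ 235.

235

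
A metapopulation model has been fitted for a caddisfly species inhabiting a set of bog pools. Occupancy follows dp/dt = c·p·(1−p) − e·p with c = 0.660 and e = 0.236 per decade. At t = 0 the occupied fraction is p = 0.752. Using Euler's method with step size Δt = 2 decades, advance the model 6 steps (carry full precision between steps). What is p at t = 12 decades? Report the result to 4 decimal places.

Update rule: p ← p + [c·p·(1−p) − e·p]·Δt with Δt = 2.
t = 2: p = 0.75200 + (-0.10877) = 0.64323
t = 4: p = 0.64323 + (-0.00068) = 0.64255
t = 6: p = 0.64255 + (-0.00010) = 0.64244
t = 8: p = 0.64244 + (-0.00002) = 0.64243
t = 10: p = 0.64243 + (-0.00000) = 0.64242
t = 12: p = 0.64242 + (-0.00000) = 0.64242

0.6424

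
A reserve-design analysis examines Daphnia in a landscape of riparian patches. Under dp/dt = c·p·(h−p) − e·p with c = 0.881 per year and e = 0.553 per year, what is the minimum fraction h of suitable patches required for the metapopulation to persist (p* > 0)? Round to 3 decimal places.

p* = h − e/c is positive only when h > e/c.
h_min = e/c = 0.553/0.881 = 0.6277.

0.628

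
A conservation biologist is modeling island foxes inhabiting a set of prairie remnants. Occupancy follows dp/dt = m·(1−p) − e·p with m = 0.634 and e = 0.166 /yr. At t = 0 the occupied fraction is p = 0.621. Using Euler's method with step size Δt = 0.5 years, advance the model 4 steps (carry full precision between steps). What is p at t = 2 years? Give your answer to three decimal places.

0.770

Update rule: p ← p + [m·(1−p) − e·p]·Δt with Δt = 0.5.
p: 0.62100 → 0.68960  (Δp = +0.06860)
p: 0.68960 → 0.73076  (Δp = +0.04116)
p: 0.73076 → 0.75546  (Δp = +0.02470)
p: 0.75546 → 0.77027  (Δp = +0.01482)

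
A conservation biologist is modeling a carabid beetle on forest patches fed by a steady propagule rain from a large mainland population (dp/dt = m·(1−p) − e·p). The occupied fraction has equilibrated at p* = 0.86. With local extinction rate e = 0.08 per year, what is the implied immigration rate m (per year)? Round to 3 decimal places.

At equilibrium m(1−p*) = e·p*, so m = e·p*/(1−p*).
m = 0.08 × 0.86 / 0.1400 = 0.0688/0.1400 = 0.4914.

0.491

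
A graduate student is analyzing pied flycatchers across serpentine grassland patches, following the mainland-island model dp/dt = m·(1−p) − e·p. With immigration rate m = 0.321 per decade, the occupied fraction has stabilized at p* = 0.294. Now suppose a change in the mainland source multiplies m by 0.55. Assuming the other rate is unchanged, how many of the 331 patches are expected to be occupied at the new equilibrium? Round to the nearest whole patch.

62

Balance m(1−p*) = e·p* gives e = m(1−p*)/p* = 0.321×0.70600/0.29400 = 0.77084.
New p* = m/(m+e) = 0.17655/(0.17655+0.77084) = 0.18635.
Expected occupied = 331 × 0.18635 = 61.68 ≈ 62.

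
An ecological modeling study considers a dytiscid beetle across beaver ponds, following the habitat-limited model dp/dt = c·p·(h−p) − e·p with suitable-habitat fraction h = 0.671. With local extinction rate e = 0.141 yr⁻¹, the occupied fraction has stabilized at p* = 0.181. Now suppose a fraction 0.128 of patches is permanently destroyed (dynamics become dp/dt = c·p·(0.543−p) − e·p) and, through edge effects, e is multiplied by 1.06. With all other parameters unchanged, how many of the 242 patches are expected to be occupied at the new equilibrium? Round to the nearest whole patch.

Balance c(h−p*) = e gives c = e/(0.671 − 0.18100) = 0.141/0.49000 = 0.28776.
New p* = 0.543 − e/c = 0.543 − 0.14946/0.28776 = 0.02361.
Expected occupied = 242 × 0.02361 = 5.71 ≈ 6.

6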